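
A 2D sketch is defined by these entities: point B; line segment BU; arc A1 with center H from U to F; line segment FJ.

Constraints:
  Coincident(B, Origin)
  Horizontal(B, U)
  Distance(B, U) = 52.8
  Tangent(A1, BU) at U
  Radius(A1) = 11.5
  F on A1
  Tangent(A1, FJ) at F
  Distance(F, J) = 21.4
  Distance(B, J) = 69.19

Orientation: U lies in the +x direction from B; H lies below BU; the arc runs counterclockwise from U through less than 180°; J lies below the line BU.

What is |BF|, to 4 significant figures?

48.80

Checks: |HF| = 11.50 ✓; ∠(HF, FJ) = 90.00° ✓; |FJ| = 21.40 ✓; |BJ| = 69.19 ✓.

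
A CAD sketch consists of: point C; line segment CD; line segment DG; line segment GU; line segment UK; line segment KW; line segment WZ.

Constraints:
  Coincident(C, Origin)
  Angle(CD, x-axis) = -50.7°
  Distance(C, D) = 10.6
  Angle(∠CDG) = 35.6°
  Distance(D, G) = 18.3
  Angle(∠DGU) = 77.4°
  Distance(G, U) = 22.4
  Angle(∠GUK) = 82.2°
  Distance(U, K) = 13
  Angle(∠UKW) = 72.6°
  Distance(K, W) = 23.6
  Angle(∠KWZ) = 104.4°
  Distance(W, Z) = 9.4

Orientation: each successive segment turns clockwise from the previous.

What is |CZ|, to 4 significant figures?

16.14

C is at the origin; CD runs at -50.7° with length 10.6, so D = (6.714, -8.203). ∠CDG = 35.6° gives DG at 164.9° from the x-axis; with |DG| = 18.3, G = (-10.95, -3.435). ∠DGU = 77.4° gives GU at 62.30° from the x-axis; with |GU| = 22.4, U = (-0.5419, 16.40). ∠GUK = 82.2° gives UK at -35.50° from the x-axis; with |UK| = 13.0, K = (10.04, 8.848). ∠UKW = 72.6° gives KW at -142.9° from the x-axis; with |KW| = 23.6, W = (-8.781, -5.388). ∠KWZ = 104.4° gives WZ at 141.5° from the x-axis; with |WZ| = 9.4, Z = (-16.14, 0.4641). Then |CZ| = |Z − C| = 16.14.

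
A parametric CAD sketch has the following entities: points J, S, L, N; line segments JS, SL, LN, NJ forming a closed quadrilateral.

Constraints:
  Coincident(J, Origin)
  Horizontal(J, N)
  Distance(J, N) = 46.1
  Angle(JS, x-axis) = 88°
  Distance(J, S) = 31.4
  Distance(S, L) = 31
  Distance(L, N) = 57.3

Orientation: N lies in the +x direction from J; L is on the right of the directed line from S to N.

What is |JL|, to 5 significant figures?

11.497

Checks: |SL| = 31.00 ✓; |LN| = 57.30 ✓.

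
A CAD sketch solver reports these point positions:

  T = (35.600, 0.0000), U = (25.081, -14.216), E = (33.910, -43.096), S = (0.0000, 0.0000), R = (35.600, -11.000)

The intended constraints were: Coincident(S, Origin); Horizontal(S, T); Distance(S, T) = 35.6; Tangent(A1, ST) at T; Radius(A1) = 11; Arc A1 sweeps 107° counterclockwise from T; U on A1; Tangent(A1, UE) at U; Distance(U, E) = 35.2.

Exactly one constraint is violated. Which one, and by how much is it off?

Distance(U, E) = 35.2 — off by 5.00.

S = (0.00, 0.00) ✓; S.y = 0.00, T.y = 0.00 ✓; |ST| = 35.60 ✓; ∠(RT, TS) = 90.00° ✓; |RT| = 11.00 ✓; bearing(R→U) − bearing(R→T) = 107.0° ✓; |RU| = 11.00 ✓; ∠(RU, UE) = 90.00° ✓; |UE| = 30.20 ✗.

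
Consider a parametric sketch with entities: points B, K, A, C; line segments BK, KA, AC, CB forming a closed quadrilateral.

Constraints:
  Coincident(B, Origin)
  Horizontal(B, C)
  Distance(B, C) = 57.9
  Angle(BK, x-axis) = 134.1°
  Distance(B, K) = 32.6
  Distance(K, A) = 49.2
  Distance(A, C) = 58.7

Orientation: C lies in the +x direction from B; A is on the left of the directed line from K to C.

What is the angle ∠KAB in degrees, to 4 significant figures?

38.18°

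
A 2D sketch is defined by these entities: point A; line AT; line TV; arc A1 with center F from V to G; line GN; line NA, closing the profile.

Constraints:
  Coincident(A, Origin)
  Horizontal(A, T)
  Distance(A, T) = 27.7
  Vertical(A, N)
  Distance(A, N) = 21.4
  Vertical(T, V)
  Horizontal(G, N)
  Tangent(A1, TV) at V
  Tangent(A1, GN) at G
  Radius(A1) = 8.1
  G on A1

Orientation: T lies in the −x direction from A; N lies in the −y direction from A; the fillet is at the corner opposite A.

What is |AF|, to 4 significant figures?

23.69

A is at the origin; AT is horizontal with |AT| = 27.7 and T on the −x side, so T = (-27.70, 0.000). AN is vertical with |AN| = 21.4 and N on the −y side, so N = (0.000, -21.40). The virtual corner opposite A is at (-27.70, -21.40). A1 meets TV tangentially, so FV is at right angles to TV and since A1 is tangent to GN there, FG ⟂ GN, with radius 8.1, so the center F sits 8.1 in from both sides at F = (-19.60, -13.30). Then |AF| = |F − A| = 23.69.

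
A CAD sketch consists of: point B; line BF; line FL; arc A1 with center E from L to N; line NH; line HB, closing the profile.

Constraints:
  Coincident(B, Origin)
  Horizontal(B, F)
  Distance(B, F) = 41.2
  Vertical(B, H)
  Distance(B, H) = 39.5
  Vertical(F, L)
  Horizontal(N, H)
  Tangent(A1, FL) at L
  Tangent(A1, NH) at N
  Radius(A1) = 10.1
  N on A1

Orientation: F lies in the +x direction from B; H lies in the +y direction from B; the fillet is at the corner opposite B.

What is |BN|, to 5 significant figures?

50.274

The virtual corner opposite B is at (41.200, 39.500). The tangent condition forces EL to be normal to FL and A1 meets NH tangentially, so EN is at right angles to NH, with radius 10.1, so the center E sits 10.1 in from both sides at E = (31.100, 29.400). That places the tangent points at L = (41.200, 29.400) on FL and N = (31.100, 39.500) on NH. Then |BN| = |N − B| = 50.274.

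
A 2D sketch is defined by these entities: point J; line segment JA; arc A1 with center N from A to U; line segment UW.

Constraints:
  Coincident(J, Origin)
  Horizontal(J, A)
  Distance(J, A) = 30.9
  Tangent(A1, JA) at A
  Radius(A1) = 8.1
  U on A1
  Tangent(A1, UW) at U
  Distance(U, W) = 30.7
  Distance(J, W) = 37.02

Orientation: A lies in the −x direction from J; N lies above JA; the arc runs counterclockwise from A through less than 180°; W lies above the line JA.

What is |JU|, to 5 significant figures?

23.872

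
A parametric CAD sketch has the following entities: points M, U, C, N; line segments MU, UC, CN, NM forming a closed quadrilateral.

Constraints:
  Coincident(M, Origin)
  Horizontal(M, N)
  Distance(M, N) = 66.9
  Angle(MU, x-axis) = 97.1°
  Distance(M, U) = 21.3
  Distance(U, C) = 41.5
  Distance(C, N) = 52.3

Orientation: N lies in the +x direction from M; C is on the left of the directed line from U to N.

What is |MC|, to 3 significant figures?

53.0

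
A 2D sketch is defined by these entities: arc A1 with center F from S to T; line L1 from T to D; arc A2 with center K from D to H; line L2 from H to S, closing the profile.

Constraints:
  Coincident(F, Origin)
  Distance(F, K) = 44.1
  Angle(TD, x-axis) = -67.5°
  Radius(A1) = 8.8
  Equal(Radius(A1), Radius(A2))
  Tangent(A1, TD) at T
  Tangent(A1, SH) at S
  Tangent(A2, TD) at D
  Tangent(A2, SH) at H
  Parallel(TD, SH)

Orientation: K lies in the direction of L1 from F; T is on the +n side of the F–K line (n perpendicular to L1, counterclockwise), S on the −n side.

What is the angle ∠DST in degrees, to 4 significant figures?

68.24°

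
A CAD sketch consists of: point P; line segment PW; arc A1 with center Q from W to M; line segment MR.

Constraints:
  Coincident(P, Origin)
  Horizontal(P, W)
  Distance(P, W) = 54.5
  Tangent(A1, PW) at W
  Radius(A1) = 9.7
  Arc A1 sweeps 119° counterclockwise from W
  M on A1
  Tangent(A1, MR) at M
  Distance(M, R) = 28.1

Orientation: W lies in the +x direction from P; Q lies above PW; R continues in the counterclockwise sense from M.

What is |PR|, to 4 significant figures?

62.90

P is at the origin; PW is horizontal with |PW| = 54.5 and W on the +x side, so W = (54.50, 0.000). Tangency of A1 to PW means the radius QW is perpendicular to PW, so Q = W + (0, 9.7) = (54.50, 9.700). On A1, W sits at bearing -90° from Q; a 119° counterclockwise sweep puts M at bearing 29°, so M = Q + 9.7·(cos 29°, sin 29°) = (62.98, 14.40). The tangent condition forces QM to be normal to MR, so MR runs along (−sin 29°, cos 29°); with |MR| = 28.1, R = (49.36, 38.98). Then |PR| = |R − P| = 62.90.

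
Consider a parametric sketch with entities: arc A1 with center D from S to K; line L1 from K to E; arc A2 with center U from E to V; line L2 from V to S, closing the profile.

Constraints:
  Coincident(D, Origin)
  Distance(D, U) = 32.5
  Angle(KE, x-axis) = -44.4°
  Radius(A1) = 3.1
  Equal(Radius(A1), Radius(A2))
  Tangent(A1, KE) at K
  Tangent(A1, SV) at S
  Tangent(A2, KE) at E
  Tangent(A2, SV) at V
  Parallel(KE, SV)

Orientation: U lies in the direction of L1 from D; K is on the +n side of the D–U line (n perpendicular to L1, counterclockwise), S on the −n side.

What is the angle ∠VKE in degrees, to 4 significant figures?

10.80°

The slot axis is L1's direction at -44.4°, so u = (cos -44.4°, sin -44.4°) = (0.7145, -0.6997) and n = (−sin -44.4°, cos -44.4°) = (0.6997, 0.7145). D is at the origin and U lies 32.5 along u from D, so U = 32.5·u = (23.22, -22.74). Tangency of A1 to both parallel lines with radius 3.1 puts K and S at D ± 3.1·n: K = (2.169, 2.215), S = (-2.169, -2.215). Equal radii place E and V the same way about U: E = U + 3.1·n = (25.39, -20.52), V = U − 3.1·n = (21.05, -24.95). Then cos ∠VKE = KV·KE / (|KV||KE|), giving 10.80°.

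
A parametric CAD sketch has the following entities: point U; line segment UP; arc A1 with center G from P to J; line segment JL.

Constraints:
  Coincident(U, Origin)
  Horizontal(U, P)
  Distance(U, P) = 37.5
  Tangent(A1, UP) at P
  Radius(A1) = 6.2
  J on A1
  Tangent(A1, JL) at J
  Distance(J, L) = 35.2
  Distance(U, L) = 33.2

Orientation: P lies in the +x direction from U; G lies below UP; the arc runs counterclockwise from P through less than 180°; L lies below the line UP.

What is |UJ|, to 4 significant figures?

32.58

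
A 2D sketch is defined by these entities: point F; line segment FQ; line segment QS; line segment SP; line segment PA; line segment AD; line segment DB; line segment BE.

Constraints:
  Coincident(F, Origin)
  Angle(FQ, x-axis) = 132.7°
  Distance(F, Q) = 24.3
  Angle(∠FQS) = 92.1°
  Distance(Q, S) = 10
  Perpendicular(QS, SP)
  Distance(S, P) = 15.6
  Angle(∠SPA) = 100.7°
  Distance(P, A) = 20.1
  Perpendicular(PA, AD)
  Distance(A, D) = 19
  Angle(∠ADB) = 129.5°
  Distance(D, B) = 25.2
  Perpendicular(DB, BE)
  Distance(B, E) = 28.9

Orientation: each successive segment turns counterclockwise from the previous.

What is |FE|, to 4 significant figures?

35.67

∠ADB = 129.5° gives DB at 170.4° from the x-axis; with |DB| = 25.2, B = (-30.81, 30.20). DB is perpendicular to BE, so BE runs at -99.60°; with |BE| = 28.9, E = (-35.63, 1.704). Then |FE| = |E − F| = 35.67.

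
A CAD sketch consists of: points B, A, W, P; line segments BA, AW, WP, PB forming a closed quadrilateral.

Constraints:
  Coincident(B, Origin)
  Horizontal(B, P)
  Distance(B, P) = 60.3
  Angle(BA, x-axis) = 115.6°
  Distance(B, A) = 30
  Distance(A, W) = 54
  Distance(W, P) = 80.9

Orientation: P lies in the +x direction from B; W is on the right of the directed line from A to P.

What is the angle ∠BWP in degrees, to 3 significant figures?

39.8°

B is at the origin; B and P share the same y with |BP| = 60.3 and P in +x, so P = (60.3, 0). BA runs at 115.6° with |BA| = 30.0, so A = (-13.0, 27.1). W is determined by |AW| = 54.0 and |WP| = 80.9 together: it lies at the intersection of circle(A, 54.0) and circle(P, 80.9). With |AP| = 78.1, the foot of the radical line on AP is 15.8 from A and the perpendicular offset is √(54.0² − 15.8²) = 51.6. Taking the right-of-AP solution: W = (-16.0, -26.9).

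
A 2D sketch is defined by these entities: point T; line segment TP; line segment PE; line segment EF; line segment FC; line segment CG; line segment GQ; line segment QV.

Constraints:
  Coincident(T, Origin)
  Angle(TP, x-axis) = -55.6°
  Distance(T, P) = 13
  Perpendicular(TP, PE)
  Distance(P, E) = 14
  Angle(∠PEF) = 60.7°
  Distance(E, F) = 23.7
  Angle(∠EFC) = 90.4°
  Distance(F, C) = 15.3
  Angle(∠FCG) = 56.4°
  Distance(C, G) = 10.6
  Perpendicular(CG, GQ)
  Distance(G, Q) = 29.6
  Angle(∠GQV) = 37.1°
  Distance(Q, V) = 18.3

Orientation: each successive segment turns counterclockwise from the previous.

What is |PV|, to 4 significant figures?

27.15

The perpendicularity gives GQ at right angles to CG, so GQ runs at 96.90°; with |GQ| = 29.6, Q = (-2.258, 24.67). ∠GQV = 37.1° gives QV at -120.2° from the x-axis; with |QV| = 18.3, V = (-11.46, 8.858). Then |PV| = |V − P| = 27.15.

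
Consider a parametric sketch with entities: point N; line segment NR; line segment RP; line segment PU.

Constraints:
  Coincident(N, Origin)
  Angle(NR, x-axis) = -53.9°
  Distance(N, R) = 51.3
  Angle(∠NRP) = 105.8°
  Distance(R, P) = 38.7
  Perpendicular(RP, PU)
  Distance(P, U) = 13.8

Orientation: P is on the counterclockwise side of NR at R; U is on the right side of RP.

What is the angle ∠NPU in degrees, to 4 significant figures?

133.1°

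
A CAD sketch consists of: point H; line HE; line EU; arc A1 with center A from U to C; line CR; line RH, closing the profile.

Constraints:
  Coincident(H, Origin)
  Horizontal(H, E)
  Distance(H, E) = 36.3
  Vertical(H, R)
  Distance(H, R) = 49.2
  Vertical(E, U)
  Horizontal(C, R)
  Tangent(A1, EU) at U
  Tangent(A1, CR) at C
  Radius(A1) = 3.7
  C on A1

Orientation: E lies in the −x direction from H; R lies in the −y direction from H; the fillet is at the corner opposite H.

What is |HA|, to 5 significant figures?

55.973

HR is vertical with |HR| = 49.2 and R on the −y side, so R = (0.0000, -49.200). The virtual corner opposite H is at (-36.300, -49.200). A1 meets EU tangentially, so AU is at right angles to EU and the tangent condition forces AC to be normal to CR, with radius 3.7, so the center A sits 3.7 in from both sides at A = (-32.600, -45.500). Then |HA| = |A − H| = 55.973.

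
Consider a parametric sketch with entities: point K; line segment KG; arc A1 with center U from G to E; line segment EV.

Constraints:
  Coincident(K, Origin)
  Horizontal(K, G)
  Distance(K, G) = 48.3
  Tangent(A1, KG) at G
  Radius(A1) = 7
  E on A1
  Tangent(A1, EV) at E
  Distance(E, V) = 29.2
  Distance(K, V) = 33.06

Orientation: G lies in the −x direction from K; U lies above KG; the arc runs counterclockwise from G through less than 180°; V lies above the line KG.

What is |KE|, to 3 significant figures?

43.2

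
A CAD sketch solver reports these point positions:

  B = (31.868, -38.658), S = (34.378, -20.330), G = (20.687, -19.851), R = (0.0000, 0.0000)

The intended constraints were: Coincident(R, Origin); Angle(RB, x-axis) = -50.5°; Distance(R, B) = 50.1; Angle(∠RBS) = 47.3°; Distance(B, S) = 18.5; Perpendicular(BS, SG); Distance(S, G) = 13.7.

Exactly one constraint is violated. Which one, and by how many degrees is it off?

Perpendicular(BS, SG) — off by 5.79°.

R = (0.00, 0.00) ✓; RB at -50.50° ✓; |RB| = 50.10 ✓; ∠RBS = 47.30° ✓; |BS| = 18.50 ✓; ∠(BS, SG) = 95.79° ✗; |SG| = 13.70 ✓.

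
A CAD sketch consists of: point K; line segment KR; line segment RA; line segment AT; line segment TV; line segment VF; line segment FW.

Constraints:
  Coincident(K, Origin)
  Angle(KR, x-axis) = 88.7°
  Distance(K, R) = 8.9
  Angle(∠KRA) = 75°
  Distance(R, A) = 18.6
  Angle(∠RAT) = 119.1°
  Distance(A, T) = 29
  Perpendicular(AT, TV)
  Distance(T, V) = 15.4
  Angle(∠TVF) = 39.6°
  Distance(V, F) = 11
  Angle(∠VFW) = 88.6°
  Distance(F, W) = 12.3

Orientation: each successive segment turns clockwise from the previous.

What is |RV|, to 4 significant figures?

38.06

K is at the origin; KR runs at 88.7° with length 8.9, so R = (0.2019, 8.898). ∠KRA = 75.0° gives RA at -16.30° from the x-axis; with |RA| = 18.6, A = (18.05, 3.677). ∠RAT = 119.1° gives AT at -77.20° from the x-axis; with |AT| = 29.0, T = (24.48, -24.60). The perpendicularity gives TV at right angles to AT, so TV runs at -167.2°; with |TV| = 15.4, V = (9.462, -28.01). Then |RV| = |V − R| = 38.06.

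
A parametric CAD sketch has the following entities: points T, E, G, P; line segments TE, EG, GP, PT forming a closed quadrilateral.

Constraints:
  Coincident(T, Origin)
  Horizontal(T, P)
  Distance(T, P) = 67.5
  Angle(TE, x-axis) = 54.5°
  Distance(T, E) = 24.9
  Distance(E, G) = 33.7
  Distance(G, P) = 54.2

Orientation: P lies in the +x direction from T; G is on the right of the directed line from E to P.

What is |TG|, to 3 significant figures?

20.1

T is at the origin; T and P share the same y with |TP| = 67.5 and P in +x, so P = (67.5, 0). TE runs at 54.5° with |TE| = 24.9, so E = (14.5, 20.3). G is determined by |EG| = 33.7 and |GP| = 54.2 together: it lies at the intersection of circle(E, 33.7) and circle(P, 54.2). With |EP| = 56.8, the foot of the radical line on EP is 12.5 from E and the perpendicular offset is √(33.7² − 12.5²) = 31.3. Taking the right-of-EP solution: G = (15.0, -13.4).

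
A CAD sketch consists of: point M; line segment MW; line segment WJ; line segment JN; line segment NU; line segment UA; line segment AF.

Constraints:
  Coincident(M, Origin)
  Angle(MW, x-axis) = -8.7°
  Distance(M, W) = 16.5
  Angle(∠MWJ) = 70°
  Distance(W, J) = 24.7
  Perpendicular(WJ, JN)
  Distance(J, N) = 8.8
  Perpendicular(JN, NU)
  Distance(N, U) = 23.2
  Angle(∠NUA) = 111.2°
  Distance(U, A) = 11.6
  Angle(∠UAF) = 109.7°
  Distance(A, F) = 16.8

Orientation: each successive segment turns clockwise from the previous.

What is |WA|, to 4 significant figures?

3.365

M is at the origin; MW runs at -8.7° with length 16.5, so W = (16.31, -2.496). ∠MWJ = 70.0° gives WJ at -118.7° from the x-axis; with |WJ| = 24.7, J = (4.449, -24.16). WJ ⟂ JN, so JN runs at 151.3°; with |JN| = 8.8, N = (-3.270, -19.94). JN is perpendicular to NU, so NU runs at 61.30°; with |NU| = 23.2, U = (7.871, 0.4144). ∠NUA = 111.2° gives UA at -7.500° from the x-axis; with |UA| = 11.6, A = (19.37, -1.100). Then |WA| = |A − W| = 3.365.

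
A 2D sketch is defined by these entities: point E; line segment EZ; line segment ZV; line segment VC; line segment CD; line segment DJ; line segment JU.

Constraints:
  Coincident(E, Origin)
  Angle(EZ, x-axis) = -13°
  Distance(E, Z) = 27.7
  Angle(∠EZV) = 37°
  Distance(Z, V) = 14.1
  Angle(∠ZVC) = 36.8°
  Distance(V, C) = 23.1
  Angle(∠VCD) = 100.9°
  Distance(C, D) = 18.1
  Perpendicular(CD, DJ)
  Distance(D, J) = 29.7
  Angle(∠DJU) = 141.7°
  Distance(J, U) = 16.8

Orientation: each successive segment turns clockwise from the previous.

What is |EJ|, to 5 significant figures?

42.004

E is at the origin; EZ runs at -13.0° with length 27.7, so Z = (26.990, -6.2311). ∠EZV = 37.0° gives ZV at -156.00° from the x-axis; with |ZV| = 14.1, V = (14.109, -11.966). ∠ZVC = 36.8° gives VC at 60.800° from the x-axis; with |VC| = 23.1, C = (25.379, 8.1984). ∠VCD = 100.9° gives CD at -18.300° from the x-axis; with |CD| = 18.1, D = (42.563, 2.5151). CD is perpendicular to DJ, so DJ runs at -108.30°; with |DJ| = 29.7, J = (33.238, -25.683). Then |EJ| = |J − E| = 42.004.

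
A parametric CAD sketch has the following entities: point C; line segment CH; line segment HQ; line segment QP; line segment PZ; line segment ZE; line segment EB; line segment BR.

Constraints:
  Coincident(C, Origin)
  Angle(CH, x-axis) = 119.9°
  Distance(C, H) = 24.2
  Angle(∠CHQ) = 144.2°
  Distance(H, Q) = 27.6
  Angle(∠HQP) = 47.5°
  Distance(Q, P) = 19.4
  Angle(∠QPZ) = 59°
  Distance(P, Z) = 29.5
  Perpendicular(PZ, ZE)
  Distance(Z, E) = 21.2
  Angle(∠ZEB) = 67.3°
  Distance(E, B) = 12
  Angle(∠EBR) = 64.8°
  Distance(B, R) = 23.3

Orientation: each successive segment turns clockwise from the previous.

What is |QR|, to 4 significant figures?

30.13

C is at the origin; CH runs at 119.9° with length 24.2, so H = (-12.06, 20.98). ∠CHQ = 144.2° gives HQ at 84.10° from the x-axis; with |HQ| = 27.6, Q = (-9.226, 48.43). ∠HQP = 47.5° gives QP at -48.40° from the x-axis; with |QP| = 19.4, P = (3.654, 33.93). ∠QPZ = 59.0° gives PZ at -169.4° from the x-axis; with |PZ| = 29.5, Z = (-25.34, 28.50). PZ ⟂ ZE, so ZE runs at 100.6°; with |ZE| = 21.2, E = (-29.24, 49.34). ∠ZEB = 67.3° gives EB at -12.10° from the x-axis; with |EB| = 12.0, B = (-17.51, 46.82). ∠EBR = 64.8° gives BR at -127.3° from the x-axis; with |BR| = 23.3, R = (-31.63, 28.29). Then |QR| = |R − Q| = 30.13.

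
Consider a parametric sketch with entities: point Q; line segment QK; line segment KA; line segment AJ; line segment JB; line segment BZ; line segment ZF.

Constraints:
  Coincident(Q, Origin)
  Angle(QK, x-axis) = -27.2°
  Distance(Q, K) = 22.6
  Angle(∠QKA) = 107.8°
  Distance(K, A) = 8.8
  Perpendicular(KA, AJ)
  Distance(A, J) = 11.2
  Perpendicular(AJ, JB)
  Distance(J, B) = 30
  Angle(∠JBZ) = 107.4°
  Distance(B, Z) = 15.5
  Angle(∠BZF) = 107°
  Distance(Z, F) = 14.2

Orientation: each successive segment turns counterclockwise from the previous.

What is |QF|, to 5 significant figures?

33.907

Q is at the origin; QK runs at -27.2° with length 22.6, so K = (20.101, -10.330). ∠QKA = 107.8° gives KA at 45.000° from the x-axis; with |KA| = 8.8, A = (26.323, -4.1079). The perpendicularity gives AJ at right angles to KA, so AJ runs at 135.00°; with |AJ| = 11.2, J = (18.404, 3.8117). AJ ⟂ JB, so JB runs at -135.00°; with |JB| = 30.0, B = (-2.8094, -17.401). ∠JBZ = 107.4° gives BZ at -62.400° from the x-axis; with |BZ| = 15.5, Z = (4.3716, -31.138). ∠BZF = 107.0° gives ZF at 10.600° from the x-axis; with |ZF| = 14.2, F = (18.329, -28.526). Then |QF| = |F − Q| = 33.907.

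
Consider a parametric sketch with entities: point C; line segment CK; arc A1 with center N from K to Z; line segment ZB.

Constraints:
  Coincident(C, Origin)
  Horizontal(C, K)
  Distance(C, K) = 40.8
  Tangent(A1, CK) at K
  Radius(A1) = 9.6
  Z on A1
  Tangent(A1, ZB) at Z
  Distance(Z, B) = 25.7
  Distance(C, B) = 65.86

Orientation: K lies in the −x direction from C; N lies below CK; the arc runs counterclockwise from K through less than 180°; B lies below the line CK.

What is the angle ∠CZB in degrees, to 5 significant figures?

116.33°

C is at the origin; CK is horizontal with |CK| = 40.8 and K on the −x side, so K = (-40.800, 0.0000). A1 meets CK tangentially, so NK is at right angles to CK, so N = K + (0, -9.6) = (-40.800, -9.6000). Since NZ ⟂ ZB (tangency), |NB| = √(9.6² + 25.7²) = 27.434 regardless of where Z sits on A1. So B lies on both circle(C, 65.86) and circle(N, 27.434); the below-CK intersection is B = (-58.215, -30.798). Z is the foot of the tangent from B: Z = (-49.881, -6.4869).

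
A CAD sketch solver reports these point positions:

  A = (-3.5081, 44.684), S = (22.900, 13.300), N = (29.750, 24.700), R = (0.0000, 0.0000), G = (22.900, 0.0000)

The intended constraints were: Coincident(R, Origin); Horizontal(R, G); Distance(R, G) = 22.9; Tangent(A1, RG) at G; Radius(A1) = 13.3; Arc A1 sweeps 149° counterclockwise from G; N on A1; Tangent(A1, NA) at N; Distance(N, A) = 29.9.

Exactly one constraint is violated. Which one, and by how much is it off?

Distance(N, A) = 29.9 — off by 8.90.

R = (0.00, 0.00) ✓; R.y = 0.00, G.y = 0.00 ✓; |RG| = 22.90 ✓; ∠(SG, GR) = 90.00° ✓; |SG| = 13.30 ✓; bearing(S→N) − bearing(S→G) = 149.0° ✓; |SN| = 13.30 ✓; ∠(SN, NA) = 90.00° ✓; |NA| = 38.80 ✗.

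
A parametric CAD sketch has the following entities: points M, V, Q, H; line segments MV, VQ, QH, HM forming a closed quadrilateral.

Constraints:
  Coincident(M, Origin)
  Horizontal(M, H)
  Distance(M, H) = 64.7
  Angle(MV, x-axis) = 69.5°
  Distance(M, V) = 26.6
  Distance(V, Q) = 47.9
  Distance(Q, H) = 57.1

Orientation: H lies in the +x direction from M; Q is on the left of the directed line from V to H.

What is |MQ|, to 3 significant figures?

71.9

Checks: |VQ| = 47.90 ✓; |QH| = 57.10 ✓.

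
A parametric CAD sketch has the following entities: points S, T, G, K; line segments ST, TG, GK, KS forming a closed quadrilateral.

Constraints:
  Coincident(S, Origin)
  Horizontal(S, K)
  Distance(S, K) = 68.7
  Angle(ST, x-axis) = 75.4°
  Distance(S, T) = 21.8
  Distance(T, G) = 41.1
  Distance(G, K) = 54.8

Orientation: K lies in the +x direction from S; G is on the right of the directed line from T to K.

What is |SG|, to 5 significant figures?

25.051

Checks: |TG| = 41.10 ✓; |GK| = 54.80 ✓.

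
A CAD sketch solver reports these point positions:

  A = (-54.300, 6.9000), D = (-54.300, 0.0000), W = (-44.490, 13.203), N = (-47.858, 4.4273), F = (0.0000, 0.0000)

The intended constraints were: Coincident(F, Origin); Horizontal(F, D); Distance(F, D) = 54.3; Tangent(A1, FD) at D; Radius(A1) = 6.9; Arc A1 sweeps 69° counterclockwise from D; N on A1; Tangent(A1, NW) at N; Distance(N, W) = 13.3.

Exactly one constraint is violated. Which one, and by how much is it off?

Distance(N, W) = 13.3 — off by 3.90.

F = (0.00, 0.00) ✓; F.y = 0.00, D.y = 0.00 ✓; |FD| = 54.30 ✓; ∠(AD, DF) = 90.00° ✓; |AD| = 6.900 ✓; bearing(A→N) − bearing(A→D) = 69.00° ✓; |AN| = 6.900 ✓; ∠(AN, NW) = 90.00° ✓; |NW| = 9.400 ✗.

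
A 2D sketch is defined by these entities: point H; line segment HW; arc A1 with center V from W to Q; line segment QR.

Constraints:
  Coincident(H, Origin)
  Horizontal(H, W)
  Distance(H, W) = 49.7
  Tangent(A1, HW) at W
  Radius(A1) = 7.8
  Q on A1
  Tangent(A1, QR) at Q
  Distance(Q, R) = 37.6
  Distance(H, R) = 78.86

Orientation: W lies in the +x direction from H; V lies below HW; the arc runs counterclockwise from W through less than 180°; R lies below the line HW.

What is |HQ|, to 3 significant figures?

45.3

H is at the origin; HW is horizontal with |HW| = 49.7 and W on the +x side, so W = (49.7, 0.00). Tangency of A1 to HW means the radius VW is perpendicular to HW, so V = W + (0, -7.8) = (49.7, -7.80). Since VQ ⟂ QR (tangency), |VR| = √(7.8² + 37.6²) = 38.4 regardless of where Q sits on A1. So R lies on both circle(H, 78.86) and circle(V, 38.4); the below-HW intersection is R = (66.6, -42.3). Q is the foot of the tangent from R: Q = (43.5, -12.6).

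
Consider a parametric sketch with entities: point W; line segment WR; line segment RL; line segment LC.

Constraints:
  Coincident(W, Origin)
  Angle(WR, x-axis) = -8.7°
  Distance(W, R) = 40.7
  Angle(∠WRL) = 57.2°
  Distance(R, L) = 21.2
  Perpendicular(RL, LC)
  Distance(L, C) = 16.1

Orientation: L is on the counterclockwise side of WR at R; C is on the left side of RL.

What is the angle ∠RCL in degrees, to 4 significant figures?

52.79°

∠WRL = 57.2°, so RL runs at -8.7° + (180° − 57.2°) = 114.1° from the x-axis; with |RL| = 21.2, L = R + 21.2·(cos 114.1°, sin 114.1°) = (31.58, 13.20). RL is perpendicular to LC; with |LC| = 16.1 on the left of RL, C = L + 16.1·(-0.9128, -0.4083) = (16.88, 6.622). Then cos ∠RCL = CR·CL / (|CR||CL|), giving 52.79°.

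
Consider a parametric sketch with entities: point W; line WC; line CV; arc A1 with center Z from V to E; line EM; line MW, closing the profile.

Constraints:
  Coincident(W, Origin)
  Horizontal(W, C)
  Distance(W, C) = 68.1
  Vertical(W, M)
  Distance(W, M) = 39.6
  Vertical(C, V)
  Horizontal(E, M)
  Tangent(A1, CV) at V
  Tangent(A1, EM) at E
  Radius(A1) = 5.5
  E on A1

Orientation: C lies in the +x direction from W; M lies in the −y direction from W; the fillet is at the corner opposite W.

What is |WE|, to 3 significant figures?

74.1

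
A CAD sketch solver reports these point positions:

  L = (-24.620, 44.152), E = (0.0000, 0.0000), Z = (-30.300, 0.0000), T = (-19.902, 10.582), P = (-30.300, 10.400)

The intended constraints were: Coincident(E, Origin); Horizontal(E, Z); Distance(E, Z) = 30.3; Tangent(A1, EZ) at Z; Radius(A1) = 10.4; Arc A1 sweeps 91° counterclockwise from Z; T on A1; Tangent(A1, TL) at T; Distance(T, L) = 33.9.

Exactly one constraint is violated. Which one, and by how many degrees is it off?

Tangent(A1, TL) at T — off by 7.00°.

E = (0.00, 0.00) ✓; E.y = 0.00, Z.y = 0.00 ✓; |EZ| = 30.30 ✓; ∠(PZ, ZE) = 90.00° ✓; |PZ| = 10.40 ✓; bearing(P→T) − bearing(P→Z) = 91.00° ✓; |PT| = 10.40 ✓; ∠(PT, TL) = 83.00° ✗; |TL| = 33.90 ✓.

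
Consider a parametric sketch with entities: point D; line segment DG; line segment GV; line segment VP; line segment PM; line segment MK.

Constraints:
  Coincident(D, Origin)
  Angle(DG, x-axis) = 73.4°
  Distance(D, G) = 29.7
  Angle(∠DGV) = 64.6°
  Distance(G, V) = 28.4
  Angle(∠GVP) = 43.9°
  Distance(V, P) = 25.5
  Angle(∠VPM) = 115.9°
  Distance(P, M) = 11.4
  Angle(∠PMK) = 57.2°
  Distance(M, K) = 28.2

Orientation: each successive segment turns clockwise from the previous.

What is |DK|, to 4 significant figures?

31.41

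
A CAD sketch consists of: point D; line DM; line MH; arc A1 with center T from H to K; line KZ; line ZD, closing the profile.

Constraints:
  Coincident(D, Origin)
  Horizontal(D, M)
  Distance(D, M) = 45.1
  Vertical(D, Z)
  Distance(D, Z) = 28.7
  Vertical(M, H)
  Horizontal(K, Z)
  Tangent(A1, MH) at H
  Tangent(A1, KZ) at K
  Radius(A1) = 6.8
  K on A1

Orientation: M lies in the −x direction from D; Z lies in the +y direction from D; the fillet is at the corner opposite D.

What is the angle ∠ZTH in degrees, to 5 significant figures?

169.93°

The virtual corner opposite D is at (-45.100, 28.700). Tangency of A1 to MH means the radius TH is perpendicular to MH and the tangent condition forces TK to be normal to KZ, with radius 6.8, so the center T sits 6.8 in from both sides at T = (-38.300, 21.900). That places the tangent points at H = (-45.100, 21.900) on MH and K = (-38.300, 28.700) on KZ. Then cos ∠ZTH = TZ·TH / (|TZ||TH|), giving 169.93°.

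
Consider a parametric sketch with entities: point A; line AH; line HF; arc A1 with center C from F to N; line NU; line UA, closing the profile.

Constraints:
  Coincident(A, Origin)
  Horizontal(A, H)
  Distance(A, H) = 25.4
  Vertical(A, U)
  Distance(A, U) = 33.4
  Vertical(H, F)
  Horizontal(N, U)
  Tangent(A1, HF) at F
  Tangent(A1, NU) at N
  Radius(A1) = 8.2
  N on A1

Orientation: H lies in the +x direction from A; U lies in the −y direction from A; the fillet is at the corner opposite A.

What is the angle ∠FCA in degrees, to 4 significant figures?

124.3°

The virtual corner opposite A is at (25.40, -33.40). Since A1 is tangent to HF there, CF ⟂ HF and tangency of A1 to NU means the radius CN is perpendicular to NU, with radius 8.2, so the center C sits 8.2 in from both sides at C = (17.20, -25.20). That places the tangent points at F = (25.40, -25.20) on HF and N = (17.20, -33.40) on NU. Then cos ∠FCA = CF·CA / (|CF||CA|), giving 124.3°.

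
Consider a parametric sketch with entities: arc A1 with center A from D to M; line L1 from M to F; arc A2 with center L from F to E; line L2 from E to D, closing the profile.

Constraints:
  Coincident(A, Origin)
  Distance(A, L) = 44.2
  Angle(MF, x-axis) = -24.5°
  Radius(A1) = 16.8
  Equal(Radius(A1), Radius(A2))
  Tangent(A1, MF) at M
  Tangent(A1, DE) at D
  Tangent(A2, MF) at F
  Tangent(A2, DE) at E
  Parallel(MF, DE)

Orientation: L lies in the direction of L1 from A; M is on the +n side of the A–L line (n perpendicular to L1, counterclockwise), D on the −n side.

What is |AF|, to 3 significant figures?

47.3

Tangency of A1 to both parallel lines with radius 16.8 puts M and D at A ± 16.8·n: M = (6.97, 15.3), D = (-6.97, -15.3). Equal radii place F and E the same way about L: F = L + 16.8·n = (47.2, -3.04), E = L − 16.8·n = (33.3, -33.6). Then |AF| = |F − A| = 47.3.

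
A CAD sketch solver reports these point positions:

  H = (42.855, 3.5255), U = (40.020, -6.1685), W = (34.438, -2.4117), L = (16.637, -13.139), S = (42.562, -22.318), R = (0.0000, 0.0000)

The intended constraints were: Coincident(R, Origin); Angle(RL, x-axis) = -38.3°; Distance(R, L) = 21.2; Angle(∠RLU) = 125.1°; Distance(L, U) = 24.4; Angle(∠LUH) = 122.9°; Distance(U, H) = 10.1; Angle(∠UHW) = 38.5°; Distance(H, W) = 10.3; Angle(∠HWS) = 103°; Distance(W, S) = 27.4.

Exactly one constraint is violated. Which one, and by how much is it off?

Distance(W, S) = 27.4 — off by 5.90.

R = (0.00, 0.00) ✓; RL at -38.30° ✓; |RL| = 21.20 ✓; ∠RLU = 125.1° ✓; |LU| = 24.40 ✓; ∠LUH = 122.9° ✓; |UH| = 10.10 ✓; ∠UHW = 38.50° ✓; |HW| = 10.30 ✓; ∠HWS = 103.0° ✓; |WS| = 21.50 ✗.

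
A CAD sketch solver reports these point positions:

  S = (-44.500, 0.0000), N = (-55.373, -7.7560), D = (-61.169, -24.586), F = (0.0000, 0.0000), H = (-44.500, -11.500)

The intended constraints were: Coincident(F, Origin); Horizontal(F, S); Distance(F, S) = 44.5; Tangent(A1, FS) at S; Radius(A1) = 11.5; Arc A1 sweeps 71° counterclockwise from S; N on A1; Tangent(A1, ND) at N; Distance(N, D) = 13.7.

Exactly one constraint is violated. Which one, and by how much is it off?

Distance(N, D) = 13.7 — off by 4.10.

F = (0.00, 0.00) ✓; F.y = 0.00, S.y = 0.00 ✓; |FS| = 44.50 ✓; ∠(HS, SF) = 90.00° ✓; |HS| = 11.50 ✓; bearing(H→N) − bearing(H→S) = 71.00° ✓; |HN| = 11.50 ✓; ∠(HN, ND) = 90.00° ✓; |ND| = 17.80 ✗.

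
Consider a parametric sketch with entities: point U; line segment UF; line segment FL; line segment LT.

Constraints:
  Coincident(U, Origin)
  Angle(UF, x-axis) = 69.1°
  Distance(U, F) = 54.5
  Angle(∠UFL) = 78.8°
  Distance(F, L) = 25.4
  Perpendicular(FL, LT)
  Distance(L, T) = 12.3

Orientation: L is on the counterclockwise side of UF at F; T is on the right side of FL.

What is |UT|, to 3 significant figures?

67.4

U is at the origin; UF runs at 69.1° with length 54.5, so F = 54.5·(cos 69.1°, sin 69.1°) = (19.4, 50.9). ∠UFL = 78.8°, so FL runs at 69.1° + (180° − 78.8°) = 170° from the x-axis; with |FL| = 25.4, L = F + 25.4·(cos 170°, sin 170°) = (-5.59, 55.2). The perpendicularity gives LT at right angles to FL; with |LT| = 12.3 on the right of FL, T = L + 12.3·(0.168, 0.986) = (-3.52, 67.3). Then |UT| = |T − U| = 67.4.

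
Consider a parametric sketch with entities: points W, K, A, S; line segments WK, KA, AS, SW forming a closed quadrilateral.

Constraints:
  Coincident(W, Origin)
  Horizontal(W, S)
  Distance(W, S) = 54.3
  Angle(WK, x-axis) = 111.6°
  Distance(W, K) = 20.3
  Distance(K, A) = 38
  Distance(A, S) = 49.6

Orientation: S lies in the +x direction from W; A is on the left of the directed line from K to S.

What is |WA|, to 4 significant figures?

46.49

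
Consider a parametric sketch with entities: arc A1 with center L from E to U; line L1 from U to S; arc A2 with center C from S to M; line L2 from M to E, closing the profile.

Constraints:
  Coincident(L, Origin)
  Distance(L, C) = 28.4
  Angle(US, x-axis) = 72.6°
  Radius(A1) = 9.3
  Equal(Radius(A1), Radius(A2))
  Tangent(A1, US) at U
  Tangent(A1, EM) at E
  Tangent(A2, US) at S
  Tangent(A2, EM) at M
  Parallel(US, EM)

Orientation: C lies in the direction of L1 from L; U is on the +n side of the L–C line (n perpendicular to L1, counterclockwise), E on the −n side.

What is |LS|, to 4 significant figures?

29.88

The slot axis is L1's direction at 72.6°, so u = (cos 72.6°, sin 72.6°) = (0.2990, 0.9542) and n = (−sin 72.6°, cos 72.6°) = (-0.9542, 0.2990). L is at the origin and C lies 28.4 along u from L, so C = 28.4·u = (8.493, 27.10). Tangency of A1 to both parallel lines with radius 9.3 puts U and E at L ± 9.3·n: U = (-8.874, 2.781), E = (8.874, -2.781). Equal radii place S and M the same way about C: S = C + 9.3·n = (-0.3817, 29.88), M = C − 9.3·n = (17.37, 24.32). Then |LS| = |S − L| = 29.88.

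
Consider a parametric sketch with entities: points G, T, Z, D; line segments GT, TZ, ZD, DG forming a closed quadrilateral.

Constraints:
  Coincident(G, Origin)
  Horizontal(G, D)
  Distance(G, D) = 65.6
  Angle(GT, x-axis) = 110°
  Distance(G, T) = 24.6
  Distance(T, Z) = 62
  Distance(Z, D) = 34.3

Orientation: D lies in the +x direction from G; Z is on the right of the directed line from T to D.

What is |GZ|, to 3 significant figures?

41.7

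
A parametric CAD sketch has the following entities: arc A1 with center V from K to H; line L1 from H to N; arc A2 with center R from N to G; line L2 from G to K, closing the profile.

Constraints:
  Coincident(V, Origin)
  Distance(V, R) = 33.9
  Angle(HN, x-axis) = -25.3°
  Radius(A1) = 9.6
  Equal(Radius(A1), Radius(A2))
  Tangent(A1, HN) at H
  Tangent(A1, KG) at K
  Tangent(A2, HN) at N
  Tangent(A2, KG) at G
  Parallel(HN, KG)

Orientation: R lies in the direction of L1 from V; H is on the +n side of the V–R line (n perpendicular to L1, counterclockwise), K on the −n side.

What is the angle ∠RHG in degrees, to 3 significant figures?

13.7°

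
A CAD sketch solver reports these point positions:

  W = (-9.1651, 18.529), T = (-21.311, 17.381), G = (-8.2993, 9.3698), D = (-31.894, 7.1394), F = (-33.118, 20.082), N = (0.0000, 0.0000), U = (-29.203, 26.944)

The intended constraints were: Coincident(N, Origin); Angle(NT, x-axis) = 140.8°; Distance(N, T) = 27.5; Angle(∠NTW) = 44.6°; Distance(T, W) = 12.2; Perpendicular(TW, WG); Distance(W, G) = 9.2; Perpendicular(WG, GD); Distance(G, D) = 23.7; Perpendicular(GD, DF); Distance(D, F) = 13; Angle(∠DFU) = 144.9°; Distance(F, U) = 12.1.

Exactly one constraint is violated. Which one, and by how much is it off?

Distance(F, U) = 12.1 — off by 4.20.

N = (0.00, 0.00) ✓; NT at 140.8° ✓; |NT| = 27.50 ✓; ∠NTW = 44.60° ✓; |TW| = 12.20 ✓; ∠(TW, WG) = 90.00° ✓; |WG| = 9.200 ✓; ∠(WG, GD) = 90.00° ✓; |GD| = 23.70 ✓; ∠(GD, DF) = 90.00° ✓; |DF| = 13.00 ✓; ∠DFU = 144.9° ✓; |FU| = 7.900 ✗.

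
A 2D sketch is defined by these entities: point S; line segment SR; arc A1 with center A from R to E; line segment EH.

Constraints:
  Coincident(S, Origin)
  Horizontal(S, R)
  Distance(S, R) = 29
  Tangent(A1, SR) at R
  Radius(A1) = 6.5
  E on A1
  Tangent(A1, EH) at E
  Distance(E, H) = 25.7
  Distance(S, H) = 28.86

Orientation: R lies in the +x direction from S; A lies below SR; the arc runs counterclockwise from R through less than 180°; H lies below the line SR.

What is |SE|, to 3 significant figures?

23.5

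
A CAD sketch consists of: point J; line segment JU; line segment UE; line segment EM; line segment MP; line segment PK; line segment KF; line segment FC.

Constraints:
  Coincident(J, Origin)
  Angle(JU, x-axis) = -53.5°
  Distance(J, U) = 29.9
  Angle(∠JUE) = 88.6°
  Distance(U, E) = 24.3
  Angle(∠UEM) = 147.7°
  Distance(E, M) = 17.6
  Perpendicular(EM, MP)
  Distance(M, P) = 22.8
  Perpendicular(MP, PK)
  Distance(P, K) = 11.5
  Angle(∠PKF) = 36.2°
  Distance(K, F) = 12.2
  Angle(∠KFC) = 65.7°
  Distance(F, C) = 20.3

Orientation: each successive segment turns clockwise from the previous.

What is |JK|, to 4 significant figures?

18.11

J is at the origin; JU runs at -53.5° with length 29.9, so U = (17.79, -24.04). ∠JUE = 88.6° gives UE at -144.9° from the x-axis; with |UE| = 24.3, E = (-2.096, -38.01). ∠UEM = 147.7° gives EM at -177.2° from the x-axis; with |EM| = 17.6, M = (-19.67, -38.87). The perpendicularity gives MP at right angles to EM, so MP runs at 92.80°; with |MP| = 22.8, P = (-20.79, -16.09). The perpendicularity gives PK at right angles to MP, so PK runs at 2.800°; with |PK| = 11.5, K = (-9.302, -15.53). Then |JK| = |K − J| = 18.11.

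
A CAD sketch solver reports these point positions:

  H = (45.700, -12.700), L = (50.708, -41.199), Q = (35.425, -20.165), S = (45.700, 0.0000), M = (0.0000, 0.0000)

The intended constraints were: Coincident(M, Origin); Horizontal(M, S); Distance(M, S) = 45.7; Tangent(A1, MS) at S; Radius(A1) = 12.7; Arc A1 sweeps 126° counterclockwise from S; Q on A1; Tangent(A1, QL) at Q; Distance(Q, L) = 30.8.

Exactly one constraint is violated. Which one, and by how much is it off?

Distance(Q, L) = 30.8 — off by 4.80.

M = (0.00, 0.00) ✓; M.y = 0.00, S.y = 0.00 ✓; |MS| = 45.70 ✓; ∠(HS, SM) = 90.00° ✓; |HS| = 12.70 ✓; bearing(H→Q) − bearing(H→S) = 126.0° ✓; |HQ| = 12.70 ✓; ∠(HQ, QL) = 90.00° ✓; |QL| = 26.00 ✗.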